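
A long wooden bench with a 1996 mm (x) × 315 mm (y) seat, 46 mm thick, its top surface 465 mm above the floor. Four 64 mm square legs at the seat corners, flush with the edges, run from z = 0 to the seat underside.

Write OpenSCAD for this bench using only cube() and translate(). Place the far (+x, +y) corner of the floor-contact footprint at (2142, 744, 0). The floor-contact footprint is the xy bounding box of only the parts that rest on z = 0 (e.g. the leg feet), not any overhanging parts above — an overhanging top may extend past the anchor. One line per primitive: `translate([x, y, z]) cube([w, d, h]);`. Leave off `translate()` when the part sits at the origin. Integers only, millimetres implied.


// leg_h = 465 − 46 = 419
translate([146, 429, 419]) cube([1996, 315, 46]);
translate([146, 429, 0]) cube([64, 64, 419]);
translate([146, 680, 0]) cube([64, 64, 419]);
translate([2078, 429, 0]) cube([64, 64, 419]);
translate([2078, 680, 0]) cube([64, 64, 419]);


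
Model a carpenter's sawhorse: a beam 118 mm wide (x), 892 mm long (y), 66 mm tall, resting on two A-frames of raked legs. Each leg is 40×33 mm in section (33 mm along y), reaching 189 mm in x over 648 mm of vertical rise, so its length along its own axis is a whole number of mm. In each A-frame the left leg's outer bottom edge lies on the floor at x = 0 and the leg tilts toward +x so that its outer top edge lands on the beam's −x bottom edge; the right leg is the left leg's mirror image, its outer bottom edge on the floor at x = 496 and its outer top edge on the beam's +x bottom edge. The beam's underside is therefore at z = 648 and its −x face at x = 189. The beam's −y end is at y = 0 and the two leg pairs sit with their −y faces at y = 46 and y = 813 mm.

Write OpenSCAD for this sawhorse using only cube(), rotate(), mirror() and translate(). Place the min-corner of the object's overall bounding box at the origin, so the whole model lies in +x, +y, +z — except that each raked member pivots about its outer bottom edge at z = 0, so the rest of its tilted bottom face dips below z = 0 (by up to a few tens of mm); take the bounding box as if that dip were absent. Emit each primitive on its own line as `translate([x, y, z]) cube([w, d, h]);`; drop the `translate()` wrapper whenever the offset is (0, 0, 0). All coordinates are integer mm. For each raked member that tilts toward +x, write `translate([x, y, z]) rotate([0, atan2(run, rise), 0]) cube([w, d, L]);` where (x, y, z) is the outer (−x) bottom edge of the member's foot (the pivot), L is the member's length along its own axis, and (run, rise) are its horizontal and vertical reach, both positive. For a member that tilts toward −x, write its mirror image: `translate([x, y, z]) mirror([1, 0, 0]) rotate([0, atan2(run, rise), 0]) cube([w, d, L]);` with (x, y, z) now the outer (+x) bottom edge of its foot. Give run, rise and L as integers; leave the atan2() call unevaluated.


translate([189, 0, 648]) cube([118, 892, 66]);
translate([0, 46, 0]) rotate([0, atan2(189, 648), 0]) cube([40, 33, 675]);
translate([496, 46, 0]) mirror([1, 0, 0]) rotate([0, atan2(189, 648), 0]) cube([40, 33, 675]);
translate([0, 813, 0]) rotate([0, atan2(189, 648), 0]) cube([40, 33, 675]);
translate([496, 813, 0]) mirror([1, 0, 0]) rotate([0, atan2(189, 648), 0]) cube([40, 33, 675]);


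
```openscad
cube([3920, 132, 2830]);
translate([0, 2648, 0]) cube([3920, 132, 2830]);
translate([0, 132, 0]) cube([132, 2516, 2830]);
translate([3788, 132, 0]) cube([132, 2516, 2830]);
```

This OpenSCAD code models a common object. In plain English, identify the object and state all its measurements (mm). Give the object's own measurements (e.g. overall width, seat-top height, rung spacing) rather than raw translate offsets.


The wall frame of a small rectangular building: four walls, each 2830 mm tall and 132 mm thick, enclosing a footprint 3920 mm (x) by 2780 mm (y) outside-to-outside, with no floor or roof. The front and back walls (the −y and +y sides) span the full width; the two side walls fit between them.


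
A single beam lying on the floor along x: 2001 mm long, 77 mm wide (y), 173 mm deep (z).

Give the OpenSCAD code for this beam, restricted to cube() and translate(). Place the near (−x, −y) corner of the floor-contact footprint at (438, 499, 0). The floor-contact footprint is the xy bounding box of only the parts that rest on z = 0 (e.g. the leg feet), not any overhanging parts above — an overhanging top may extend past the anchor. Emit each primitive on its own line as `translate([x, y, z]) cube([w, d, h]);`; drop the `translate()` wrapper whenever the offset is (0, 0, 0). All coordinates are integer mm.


translate([438, 499, 0]) cube([2001, 77, 173]);


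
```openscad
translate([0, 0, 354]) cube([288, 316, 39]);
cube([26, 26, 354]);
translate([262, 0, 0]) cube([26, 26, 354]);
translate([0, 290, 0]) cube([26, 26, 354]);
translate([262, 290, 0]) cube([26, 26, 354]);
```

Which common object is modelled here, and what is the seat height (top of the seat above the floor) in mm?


A stool. The seat height is 393 mm.

A 288×316×39 slab at z = 354 on four corner posts — a stool. The seat top is 354 + 39 = 393 mm.


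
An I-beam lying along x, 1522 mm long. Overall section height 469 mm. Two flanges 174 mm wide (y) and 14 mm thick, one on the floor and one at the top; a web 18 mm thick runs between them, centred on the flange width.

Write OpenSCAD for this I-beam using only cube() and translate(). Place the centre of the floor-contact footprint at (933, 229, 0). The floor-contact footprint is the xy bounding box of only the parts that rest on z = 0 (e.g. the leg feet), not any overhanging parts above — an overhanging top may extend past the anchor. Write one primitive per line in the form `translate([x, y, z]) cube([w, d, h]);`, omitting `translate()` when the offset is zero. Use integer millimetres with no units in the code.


translate([172, 142, 0]) cube([1522, 174, 14]);
translate([172, 220, 14]) cube([1522, 18, 441]);
translate([172, 142, 455]) cube([1522, 174, 14]);


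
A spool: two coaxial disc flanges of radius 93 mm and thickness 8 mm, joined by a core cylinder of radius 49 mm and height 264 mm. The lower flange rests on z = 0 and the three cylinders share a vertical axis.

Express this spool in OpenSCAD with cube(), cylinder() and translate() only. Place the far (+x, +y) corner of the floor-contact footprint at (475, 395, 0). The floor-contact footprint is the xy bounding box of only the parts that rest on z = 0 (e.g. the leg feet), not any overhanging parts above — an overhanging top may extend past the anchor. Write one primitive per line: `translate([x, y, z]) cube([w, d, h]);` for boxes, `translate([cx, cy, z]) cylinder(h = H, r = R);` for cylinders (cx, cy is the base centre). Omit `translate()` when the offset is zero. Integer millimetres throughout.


translate([382, 302, 0]) cylinder(h = 8, r = 93);
translate([382, 302, 8]) cylinder(h = 264, r = 49);
translate([382, 302, 272]) cylinder(h = 8, r = 93);


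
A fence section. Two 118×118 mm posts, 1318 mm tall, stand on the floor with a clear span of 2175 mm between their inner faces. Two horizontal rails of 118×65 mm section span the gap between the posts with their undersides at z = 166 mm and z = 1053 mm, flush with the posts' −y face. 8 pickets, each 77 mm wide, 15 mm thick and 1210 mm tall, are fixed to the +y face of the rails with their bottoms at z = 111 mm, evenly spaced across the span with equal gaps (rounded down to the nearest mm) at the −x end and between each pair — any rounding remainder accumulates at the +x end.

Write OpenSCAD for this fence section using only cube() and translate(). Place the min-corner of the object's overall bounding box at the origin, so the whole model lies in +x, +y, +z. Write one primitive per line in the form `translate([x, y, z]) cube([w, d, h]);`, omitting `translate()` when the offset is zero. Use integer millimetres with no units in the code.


cube([118, 118, 1318]);
translate([2293, 0, 0]) cube([118, 118, 1318]);
translate([118, 0, 166]) cube([2175, 118, 65]);
translate([118, 0, 1053]) cube([2175, 118, 65]);
translate([291, 118, 111]) cube([77, 15, 1210]);
translate([541, 118, 111]) cube([77, 15, 1210]);
translate([791, 118, 111]) cube([77, 15, 1210]);
translate([1041, 118, 111]) cube([77, 15, 1210]);
translate([1291, 118, 111]) cube([77, 15, 1210]);
translate([1541, 118, 111]) cube([77, 15, 1210]);
translate([1791, 118, 111]) cube([77, 15, 1210]);
translate([2041, 118, 111]) cube([77, 15, 1210]);


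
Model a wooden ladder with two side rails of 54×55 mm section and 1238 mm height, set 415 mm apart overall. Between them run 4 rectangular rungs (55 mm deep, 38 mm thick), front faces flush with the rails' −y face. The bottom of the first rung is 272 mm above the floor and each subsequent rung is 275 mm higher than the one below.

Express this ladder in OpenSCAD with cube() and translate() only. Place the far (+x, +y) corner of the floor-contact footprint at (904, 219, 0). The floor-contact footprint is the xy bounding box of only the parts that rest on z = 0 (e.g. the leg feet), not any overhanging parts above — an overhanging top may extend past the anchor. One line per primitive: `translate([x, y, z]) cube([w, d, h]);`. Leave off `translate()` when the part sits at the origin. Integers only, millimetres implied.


translate([489, 164, 0]) cube([54, 55, 1238]);
translate([850, 164, 0]) cube([54, 55, 1238]);
translate([543, 164, 272]) cube([307, 55, 38]);
translate([543, 164, 547]) cube([307, 55, 38]);
translate([543, 164, 822]) cube([307, 55, 38]);
translate([543, 164, 1097]) cube([307, 55, 38]);


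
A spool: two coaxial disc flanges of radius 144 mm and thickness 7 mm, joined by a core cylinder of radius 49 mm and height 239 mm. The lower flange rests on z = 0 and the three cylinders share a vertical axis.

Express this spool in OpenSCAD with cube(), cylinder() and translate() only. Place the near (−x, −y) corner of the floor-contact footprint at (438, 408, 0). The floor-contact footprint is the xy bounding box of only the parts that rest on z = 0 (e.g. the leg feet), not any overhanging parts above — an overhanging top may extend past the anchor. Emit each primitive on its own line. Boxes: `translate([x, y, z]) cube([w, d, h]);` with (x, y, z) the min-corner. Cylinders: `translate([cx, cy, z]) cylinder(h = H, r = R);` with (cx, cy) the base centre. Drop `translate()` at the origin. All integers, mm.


translate([582, 552, 0]) cylinder(h = 7, r = 144);
translate([582, 552, 7]) cylinder(h = 239, r = 49);
translate([582, 552, 246]) cylinder(h = 7, r = 144);


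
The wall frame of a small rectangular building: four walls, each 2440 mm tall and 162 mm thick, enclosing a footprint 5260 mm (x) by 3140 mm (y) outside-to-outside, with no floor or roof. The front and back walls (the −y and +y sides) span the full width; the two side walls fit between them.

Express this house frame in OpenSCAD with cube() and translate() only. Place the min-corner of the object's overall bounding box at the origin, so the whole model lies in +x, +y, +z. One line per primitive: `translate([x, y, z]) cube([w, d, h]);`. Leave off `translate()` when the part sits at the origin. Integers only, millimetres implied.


cube([5260, 162, 2440]);
translate([0, 2978, 0]) cube([5260, 162, 2440]);
translate([0, 162, 0]) cube([162, 2816, 2440]);
translate([5098, 162, 0]) cube([162, 2816, 2440]);


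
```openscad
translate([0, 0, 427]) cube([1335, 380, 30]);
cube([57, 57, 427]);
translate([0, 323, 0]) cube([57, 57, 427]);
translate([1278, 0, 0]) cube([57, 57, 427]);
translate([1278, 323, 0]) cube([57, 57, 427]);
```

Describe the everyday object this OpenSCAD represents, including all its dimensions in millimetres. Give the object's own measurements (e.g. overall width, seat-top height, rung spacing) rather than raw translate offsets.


A long wooden bench with a 1335 mm (x) × 380 mm (y) seat, 30 mm thick, its top surface 457 mm above the floor. Four 57 mm square legs at the seat corners, flush with the edges, run from z = 0 to the seat underside.


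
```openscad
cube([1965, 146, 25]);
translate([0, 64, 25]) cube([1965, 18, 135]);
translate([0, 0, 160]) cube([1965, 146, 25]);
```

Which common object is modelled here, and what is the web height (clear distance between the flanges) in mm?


An I-beam. The web height is 135 mm.

Two wide flanges with a thin centred web — an I-beam. Overall 185 mm minus two 25 mm flanges gives a web of 185 − 2·25 = 135 mm.


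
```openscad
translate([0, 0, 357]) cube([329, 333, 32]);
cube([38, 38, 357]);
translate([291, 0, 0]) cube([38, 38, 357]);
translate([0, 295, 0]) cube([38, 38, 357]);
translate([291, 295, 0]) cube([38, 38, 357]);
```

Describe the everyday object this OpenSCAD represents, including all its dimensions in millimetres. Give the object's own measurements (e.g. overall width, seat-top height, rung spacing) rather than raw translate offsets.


A four-legged stool. The seat is a 329×333×32 mm slab whose top surface is at z = 389 mm; four square legs, each 38×38 mm in cross-section, run from the floor (z = 0) to the underside of the seat, each flush with a corner of the seat.


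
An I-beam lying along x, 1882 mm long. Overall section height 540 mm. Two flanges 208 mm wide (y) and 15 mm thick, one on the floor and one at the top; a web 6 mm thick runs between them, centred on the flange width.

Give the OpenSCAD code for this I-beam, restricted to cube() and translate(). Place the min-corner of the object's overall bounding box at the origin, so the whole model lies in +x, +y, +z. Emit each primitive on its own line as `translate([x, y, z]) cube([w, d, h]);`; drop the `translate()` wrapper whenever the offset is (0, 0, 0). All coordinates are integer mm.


cube([1882, 208, 15]);
translate([0, 101, 15]) cube([1882, 6, 510]);
translate([0, 0, 525]) cube([1882, 208, 15]);


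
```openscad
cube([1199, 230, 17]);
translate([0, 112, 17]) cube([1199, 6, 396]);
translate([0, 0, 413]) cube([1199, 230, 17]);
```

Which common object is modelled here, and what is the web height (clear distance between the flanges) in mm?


An I-beam. The web height is 396 mm.

Two wide flanges with a thin centred web — an I-beam. Overall 430 mm minus two 17 mm flanges gives a web of 430 − 2·17 = 396 mm.


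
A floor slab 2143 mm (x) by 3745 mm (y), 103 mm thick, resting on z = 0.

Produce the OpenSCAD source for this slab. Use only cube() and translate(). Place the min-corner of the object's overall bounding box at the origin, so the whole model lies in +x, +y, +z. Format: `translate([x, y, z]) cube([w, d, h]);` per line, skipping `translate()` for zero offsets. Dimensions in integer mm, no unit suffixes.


cube([2143, 3745, 103]);


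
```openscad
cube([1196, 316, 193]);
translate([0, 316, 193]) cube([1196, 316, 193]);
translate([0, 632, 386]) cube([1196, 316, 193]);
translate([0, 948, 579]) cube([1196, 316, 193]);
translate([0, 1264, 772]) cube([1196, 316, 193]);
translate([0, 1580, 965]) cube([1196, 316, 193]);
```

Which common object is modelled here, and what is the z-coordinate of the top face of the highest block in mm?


A staircase. The total rise is 1158 mm.

6 identical blocks, each offset up and back from the previous — a staircase. Each step is 193 mm tall and there are 6 of them, so the total rise is 6 × 193 = 1158 mm.


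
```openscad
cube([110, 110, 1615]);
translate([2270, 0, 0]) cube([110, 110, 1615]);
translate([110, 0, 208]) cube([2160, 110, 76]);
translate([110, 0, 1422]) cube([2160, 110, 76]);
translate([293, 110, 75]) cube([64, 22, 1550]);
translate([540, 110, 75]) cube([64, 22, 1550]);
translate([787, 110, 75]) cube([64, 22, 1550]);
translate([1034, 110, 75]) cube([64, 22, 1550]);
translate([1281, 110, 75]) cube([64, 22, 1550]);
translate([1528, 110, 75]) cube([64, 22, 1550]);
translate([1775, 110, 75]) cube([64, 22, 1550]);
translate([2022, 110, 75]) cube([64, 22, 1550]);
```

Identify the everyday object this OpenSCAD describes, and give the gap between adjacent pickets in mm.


A fence section. The picket gap is 183 mm.

Two posts, two rails, 8 pickets — a fence section. Span 2160 mm holds 8 pickets of 64 mm with 9 equal gaps: ⌊(2160 − 8·64) / 9⌋ = 183 mm.


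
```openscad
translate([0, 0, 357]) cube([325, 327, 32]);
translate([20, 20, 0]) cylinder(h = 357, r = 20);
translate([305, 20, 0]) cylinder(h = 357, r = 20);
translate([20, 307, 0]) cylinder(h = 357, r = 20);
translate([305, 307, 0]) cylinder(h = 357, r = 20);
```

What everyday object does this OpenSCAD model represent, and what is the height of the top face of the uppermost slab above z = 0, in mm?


A stool. The seat height is 389 mm.

A 325×327×32 slab at z = 357 on four corner cylinders — a stool. The seat top is 357 + 32 = 389 mm.


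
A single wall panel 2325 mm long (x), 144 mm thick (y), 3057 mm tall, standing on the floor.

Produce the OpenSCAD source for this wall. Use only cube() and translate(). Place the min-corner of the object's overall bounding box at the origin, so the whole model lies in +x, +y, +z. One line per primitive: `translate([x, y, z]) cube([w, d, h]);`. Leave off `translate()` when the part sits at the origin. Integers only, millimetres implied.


cube([2325, 144, 3057]);


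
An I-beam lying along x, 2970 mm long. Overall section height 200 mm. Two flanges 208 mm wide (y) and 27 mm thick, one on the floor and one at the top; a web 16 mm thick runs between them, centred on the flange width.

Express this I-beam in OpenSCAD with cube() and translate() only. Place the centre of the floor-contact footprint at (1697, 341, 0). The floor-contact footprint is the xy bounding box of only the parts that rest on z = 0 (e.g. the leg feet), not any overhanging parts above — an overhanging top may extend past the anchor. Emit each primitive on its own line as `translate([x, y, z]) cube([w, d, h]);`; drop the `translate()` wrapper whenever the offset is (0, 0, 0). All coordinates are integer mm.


translate([212, 237, 0]) cube([2970, 208, 27]);
translate([212, 333, 27]) cube([2970, 16, 146]);
translate([212, 237, 173]) cube([2970, 208, 27]);


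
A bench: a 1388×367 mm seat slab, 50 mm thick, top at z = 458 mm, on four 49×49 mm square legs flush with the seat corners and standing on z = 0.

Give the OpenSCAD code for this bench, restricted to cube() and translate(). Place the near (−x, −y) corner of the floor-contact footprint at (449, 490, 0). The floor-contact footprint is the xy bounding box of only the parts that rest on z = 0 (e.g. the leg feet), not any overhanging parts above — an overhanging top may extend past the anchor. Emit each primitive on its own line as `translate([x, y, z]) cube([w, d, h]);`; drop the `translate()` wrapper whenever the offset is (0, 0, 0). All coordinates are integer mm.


translate([449, 490, 408]) cube([1388, 367, 50]);
translate([449, 490, 0]) cube([49, 49, 408]);
translate([449, 808, 0]) cube([49, 49, 408]);
translate([1788, 490, 0]) cube([49, 49, 408]);
translate([1788, 808, 0]) cube([49, 49, 408]);


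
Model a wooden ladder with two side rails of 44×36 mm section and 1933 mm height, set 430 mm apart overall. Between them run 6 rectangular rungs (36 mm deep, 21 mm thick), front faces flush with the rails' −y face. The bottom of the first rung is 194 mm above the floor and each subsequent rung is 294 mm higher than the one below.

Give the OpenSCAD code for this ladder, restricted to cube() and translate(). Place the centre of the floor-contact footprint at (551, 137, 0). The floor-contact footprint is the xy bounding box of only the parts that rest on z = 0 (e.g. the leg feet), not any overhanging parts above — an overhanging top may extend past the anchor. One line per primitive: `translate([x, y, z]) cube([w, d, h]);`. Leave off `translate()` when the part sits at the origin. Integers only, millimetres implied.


translate([336, 119, 0]) cube([44, 36, 1933]);
translate([722, 119, 0]) cube([44, 36, 1933]);
translate([380, 119, 194]) cube([342, 36, 21]);
translate([380, 119, 488]) cube([342, 36, 21]);
translate([380, 119, 782]) cube([342, 36, 21]);
translate([380, 119, 1076]) cube([342, 36, 21]);
translate([380, 119, 1370]) cube([342, 36, 21]);
translate([380, 119, 1664]) cube([342, 36, 21]);


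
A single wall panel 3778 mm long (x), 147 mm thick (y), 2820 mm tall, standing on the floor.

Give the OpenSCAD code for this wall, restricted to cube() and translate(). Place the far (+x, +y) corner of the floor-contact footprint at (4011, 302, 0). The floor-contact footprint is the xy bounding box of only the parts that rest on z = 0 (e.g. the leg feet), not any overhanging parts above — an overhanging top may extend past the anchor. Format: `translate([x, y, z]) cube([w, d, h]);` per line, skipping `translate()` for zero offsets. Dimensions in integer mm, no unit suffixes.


translate([233, 155, 0]) cube([3778, 147, 2820]);


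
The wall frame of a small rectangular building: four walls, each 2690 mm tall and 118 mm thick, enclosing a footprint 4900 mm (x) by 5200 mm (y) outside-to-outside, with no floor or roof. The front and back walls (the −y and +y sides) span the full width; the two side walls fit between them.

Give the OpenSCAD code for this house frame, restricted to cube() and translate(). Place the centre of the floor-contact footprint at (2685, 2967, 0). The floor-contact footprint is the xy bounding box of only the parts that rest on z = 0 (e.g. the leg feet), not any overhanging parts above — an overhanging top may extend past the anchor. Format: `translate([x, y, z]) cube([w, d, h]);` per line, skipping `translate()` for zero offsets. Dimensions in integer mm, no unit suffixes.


translate([235, 367, 0]) cube([4900, 118, 2690]);
translate([235, 5449, 0]) cube([4900, 118, 2690]);
translate([235, 485, 0]) cube([118, 4964, 2690]);
translate([5017, 485, 0]) cube([118, 4964, 2690]);


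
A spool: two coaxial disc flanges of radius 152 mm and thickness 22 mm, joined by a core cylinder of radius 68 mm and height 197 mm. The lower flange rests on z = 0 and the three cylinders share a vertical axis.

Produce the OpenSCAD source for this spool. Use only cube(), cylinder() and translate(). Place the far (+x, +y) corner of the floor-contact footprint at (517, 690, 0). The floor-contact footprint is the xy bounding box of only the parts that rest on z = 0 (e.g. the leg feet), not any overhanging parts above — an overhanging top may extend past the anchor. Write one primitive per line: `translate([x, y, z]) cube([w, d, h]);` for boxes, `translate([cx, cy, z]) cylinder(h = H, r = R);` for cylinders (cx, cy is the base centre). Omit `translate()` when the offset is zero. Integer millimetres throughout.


translate([365, 538, 0]) cylinder(h = 22, r = 152);
translate([365, 538, 22]) cylinder(h = 197, r = 68);
translate([365, 538, 219]) cylinder(h = 22, r = 152);


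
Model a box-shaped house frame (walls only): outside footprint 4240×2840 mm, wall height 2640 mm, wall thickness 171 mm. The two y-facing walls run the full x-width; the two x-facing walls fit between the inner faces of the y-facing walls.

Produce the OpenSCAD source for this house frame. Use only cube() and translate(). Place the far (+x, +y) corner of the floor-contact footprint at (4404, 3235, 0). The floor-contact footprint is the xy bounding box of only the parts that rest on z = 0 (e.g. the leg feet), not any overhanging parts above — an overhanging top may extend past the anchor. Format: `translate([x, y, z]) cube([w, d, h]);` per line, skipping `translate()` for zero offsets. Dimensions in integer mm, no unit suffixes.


translate([164, 395, 0]) cube([4240, 171, 2640]);
translate([164, 3064, 0]) cube([4240, 171, 2640]);
translate([164, 566, 0]) cube([171, 2498, 2640]);
translate([4233, 566, 0]) cube([171, 2498, 2640]);


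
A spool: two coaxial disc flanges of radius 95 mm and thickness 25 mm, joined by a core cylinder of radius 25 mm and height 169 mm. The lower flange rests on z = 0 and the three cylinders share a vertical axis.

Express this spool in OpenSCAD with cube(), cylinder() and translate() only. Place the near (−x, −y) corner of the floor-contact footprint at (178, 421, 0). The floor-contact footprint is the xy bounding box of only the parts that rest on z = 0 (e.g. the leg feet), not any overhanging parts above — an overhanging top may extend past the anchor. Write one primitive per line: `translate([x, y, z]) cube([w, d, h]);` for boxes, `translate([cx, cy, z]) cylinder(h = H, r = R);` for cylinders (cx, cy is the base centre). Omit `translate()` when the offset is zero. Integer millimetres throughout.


translate([273, 516, 0]) cylinder(h = 25, r = 95);
translate([273, 516, 25]) cylinder(h = 169, r = 25);
translate([273, 516, 194]) cylinder(h = 25, r = 95);


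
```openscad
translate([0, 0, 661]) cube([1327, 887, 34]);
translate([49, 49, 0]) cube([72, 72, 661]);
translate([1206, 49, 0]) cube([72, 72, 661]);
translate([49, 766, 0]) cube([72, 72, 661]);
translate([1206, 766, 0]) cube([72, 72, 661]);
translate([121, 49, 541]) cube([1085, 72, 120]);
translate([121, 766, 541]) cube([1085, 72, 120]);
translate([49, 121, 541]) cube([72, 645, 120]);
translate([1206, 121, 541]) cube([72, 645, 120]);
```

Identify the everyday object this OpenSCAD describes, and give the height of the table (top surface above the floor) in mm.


A table. The table height is 695 mm.

A 1327×887×34 slab sits at z = 661 on four 72 mm square posts — a table. The top surface is at 661 + 34 = 695 mm.


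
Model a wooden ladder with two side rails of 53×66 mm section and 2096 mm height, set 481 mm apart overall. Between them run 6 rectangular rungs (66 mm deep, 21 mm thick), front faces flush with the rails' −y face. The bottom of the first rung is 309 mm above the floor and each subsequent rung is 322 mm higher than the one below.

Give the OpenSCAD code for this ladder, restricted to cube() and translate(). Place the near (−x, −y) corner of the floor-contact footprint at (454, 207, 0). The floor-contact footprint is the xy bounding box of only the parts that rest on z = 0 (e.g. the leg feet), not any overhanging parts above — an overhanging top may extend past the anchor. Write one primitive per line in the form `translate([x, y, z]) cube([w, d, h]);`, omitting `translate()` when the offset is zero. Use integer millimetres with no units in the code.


translate([454, 207, 0]) cube([53, 66, 2096]);
translate([882, 207, 0]) cube([53, 66, 2096]);
translate([507, 207, 309]) cube([375, 66, 21]);
translate([507, 207, 631]) cube([375, 66, 21]);
translate([507, 207, 953]) cube([375, 66, 21]);
translate([507, 207, 1275]) cube([375, 66, 21]);
translate([507, 207, 1597]) cube([375, 66, 21]);
translate([507, 207, 1919]) cube([375, 66, 21]);


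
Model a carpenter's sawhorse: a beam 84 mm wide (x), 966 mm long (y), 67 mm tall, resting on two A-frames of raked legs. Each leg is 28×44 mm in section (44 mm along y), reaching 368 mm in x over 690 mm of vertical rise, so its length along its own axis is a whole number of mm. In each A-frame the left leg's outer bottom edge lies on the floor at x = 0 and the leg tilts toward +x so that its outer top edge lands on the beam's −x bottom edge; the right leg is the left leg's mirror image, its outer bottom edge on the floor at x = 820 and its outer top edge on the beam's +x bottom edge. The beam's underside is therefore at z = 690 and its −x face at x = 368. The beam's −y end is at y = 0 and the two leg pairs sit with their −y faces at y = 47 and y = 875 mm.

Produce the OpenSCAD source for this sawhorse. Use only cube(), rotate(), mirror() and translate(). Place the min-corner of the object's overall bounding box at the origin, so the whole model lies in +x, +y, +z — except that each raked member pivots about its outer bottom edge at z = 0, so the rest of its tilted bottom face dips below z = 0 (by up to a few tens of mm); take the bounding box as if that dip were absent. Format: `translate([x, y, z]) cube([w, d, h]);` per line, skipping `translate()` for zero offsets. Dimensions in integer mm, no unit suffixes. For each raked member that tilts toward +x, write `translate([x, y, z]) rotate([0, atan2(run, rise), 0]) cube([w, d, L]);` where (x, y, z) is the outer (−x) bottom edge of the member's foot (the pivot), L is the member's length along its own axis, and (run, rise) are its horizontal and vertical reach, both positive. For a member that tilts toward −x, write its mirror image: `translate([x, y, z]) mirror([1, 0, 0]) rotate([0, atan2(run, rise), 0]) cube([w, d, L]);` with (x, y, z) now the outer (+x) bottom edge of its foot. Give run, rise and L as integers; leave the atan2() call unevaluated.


translate([368, 0, 690]) cube([84, 966, 67]);
translate([0, 47, 0]) rotate([0, atan2(368, 690), 0]) cube([28, 44, 782]);
translate([820, 47, 0]) mirror([1, 0, 0]) rotate([0, atan2(368, 690), 0]) cube([28, 44, 782]);
translate([0, 875, 0]) rotate([0, atan2(368, 690), 0]) cube([28, 44, 782]);
translate([820, 875, 0]) mirror([1, 0, 0]) rotate([0, atan2(368, 690), 0]) cube([28, 44, 782]);


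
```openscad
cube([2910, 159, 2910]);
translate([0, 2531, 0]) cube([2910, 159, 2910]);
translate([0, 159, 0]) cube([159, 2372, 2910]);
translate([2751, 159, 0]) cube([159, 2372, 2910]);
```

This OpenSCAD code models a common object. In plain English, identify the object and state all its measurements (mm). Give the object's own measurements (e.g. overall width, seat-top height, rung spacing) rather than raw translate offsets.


The wall frame of a small rectangular building: four walls, each 2910 mm tall and 159 mm thick, enclosing a footprint 2910 mm (x) by 2690 mm (y) outside-to-outside, with no floor or roof. The front and back walls (the −y and +y sides) span the full width; the two side walls fit between them.


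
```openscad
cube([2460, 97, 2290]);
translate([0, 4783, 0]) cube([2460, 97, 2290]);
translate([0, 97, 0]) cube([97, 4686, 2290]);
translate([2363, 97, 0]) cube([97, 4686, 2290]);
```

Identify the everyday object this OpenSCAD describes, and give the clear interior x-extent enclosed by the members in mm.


A house (or room) frame. The interior width is 2266 mm.

Four 2290 mm walls enclosing a rectangle with no floor or roof — a room or house frame. Outside width is 2460 mm and wall thickness is 97 mm, so the interior width is 2460 − 2 × 97 = 2266 mm.


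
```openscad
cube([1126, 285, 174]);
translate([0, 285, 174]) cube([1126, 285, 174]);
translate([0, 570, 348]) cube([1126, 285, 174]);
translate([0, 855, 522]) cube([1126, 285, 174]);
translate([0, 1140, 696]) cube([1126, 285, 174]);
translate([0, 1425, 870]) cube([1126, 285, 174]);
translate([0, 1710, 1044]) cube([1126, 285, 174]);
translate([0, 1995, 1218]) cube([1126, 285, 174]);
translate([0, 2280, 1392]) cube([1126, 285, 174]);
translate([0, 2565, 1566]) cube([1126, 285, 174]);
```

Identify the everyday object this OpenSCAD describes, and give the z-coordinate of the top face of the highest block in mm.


A staircase. The total rise is 1740 mm.

10 identical blocks, each offset up and back from the previous — a staircase. Each step is 174 mm tall and there are 10 of them, so the total rise is 10 × 174 = 1740 mm.


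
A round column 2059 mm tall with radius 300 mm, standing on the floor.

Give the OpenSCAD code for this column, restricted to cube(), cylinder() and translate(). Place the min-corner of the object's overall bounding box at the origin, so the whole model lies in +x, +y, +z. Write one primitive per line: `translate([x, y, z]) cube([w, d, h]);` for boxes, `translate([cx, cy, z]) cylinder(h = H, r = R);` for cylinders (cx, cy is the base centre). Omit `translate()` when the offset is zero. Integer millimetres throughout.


translate([300, 300, 0]) cylinder(h = 2059, r = 300);


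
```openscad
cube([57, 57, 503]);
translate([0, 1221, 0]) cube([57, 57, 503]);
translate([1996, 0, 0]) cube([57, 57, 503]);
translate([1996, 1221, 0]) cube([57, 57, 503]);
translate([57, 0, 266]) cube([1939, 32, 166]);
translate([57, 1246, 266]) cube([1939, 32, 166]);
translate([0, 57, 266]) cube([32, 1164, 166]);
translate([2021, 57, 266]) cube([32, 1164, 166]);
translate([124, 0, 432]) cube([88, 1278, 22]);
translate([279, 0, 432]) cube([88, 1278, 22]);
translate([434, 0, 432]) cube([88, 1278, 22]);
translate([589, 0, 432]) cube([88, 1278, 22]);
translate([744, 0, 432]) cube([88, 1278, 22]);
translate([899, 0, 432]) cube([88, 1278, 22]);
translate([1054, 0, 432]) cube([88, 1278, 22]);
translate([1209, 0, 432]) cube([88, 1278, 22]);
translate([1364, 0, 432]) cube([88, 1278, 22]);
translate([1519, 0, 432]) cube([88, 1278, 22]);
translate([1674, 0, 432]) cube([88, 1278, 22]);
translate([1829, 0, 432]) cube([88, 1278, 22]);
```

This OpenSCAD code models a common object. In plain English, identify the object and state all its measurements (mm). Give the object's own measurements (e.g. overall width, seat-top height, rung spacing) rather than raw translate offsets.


A bed frame 2053 mm long (x) by 1278 mm wide (y). Four 57×57 mm corner posts, 503 mm tall, at the corners of the footprint. Four rails of 32 mm thickness and 166 mm height run between adjacent posts with their undersides at z = 266 mm, their outer faces flush with the outside of the frame (the two x-running rails run between the posts' inner faces; the two y-running rails run between the posts' inner faces). 12 slats, each 88 mm wide (x) and 22 mm thick, lie across the top of the two x-running rails, running the full 1278 mm width of the frame in y; along x they sit between the end posts with a 67 mm gap after the −x posts and between neighbouring slats, leaving 79 mm before the +x posts.


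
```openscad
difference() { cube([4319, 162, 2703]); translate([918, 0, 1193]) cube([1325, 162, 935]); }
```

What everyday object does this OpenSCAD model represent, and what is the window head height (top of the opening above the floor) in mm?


A wall with a window opening. The window head height is 2128 mm.

A wall with a rectangular opening subtracted — a window. Sill at z = 1193, opening 935 mm tall, so the head is at 1193 + 935 = 2128 mm.


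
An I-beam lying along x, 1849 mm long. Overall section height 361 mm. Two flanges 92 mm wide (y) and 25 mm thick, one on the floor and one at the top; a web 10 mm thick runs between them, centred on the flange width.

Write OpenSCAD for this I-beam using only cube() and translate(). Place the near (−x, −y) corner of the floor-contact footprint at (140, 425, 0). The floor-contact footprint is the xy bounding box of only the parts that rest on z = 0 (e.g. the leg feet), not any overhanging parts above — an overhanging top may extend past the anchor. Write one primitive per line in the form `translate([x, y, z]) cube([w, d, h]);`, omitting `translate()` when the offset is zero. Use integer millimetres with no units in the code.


translate([140, 425, 0]) cube([1849, 92, 25]);
translate([140, 466, 25]) cube([1849, 10, 311]);
translate([140, 425, 336]) cube([1849, 92, 25]);


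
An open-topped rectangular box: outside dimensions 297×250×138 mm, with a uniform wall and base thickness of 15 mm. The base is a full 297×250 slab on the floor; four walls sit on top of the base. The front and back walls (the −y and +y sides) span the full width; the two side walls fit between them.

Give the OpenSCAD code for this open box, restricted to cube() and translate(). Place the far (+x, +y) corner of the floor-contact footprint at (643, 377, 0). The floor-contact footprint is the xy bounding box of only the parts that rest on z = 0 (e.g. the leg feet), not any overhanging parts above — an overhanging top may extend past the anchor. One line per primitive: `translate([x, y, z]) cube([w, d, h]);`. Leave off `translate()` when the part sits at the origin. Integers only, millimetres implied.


translate([346, 127, 0]) cube([297, 250, 15]);
translate([346, 127, 15]) cube([297, 15, 123]);
translate([346, 362, 15]) cube([297, 15, 123]);
translate([346, 142, 15]) cube([15, 220, 123]);
translate([628, 142, 15]) cube([15, 220, 123]);


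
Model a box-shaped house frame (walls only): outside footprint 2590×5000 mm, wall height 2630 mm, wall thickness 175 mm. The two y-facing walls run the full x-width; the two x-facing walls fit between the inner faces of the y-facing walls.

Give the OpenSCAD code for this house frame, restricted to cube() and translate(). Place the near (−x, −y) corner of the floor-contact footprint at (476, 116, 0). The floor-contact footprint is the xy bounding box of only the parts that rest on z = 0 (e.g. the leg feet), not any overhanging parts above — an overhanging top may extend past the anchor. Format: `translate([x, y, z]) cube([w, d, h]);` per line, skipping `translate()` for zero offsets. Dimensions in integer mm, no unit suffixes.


translate([476, 116, 0]) cube([2590, 175, 2630]);
translate([476, 4941, 0]) cube([2590, 175, 2630]);
translate([476, 291, 0]) cube([175, 4650, 2630]);
translate([2891, 291, 0]) cube([175, 4650, 2630]);


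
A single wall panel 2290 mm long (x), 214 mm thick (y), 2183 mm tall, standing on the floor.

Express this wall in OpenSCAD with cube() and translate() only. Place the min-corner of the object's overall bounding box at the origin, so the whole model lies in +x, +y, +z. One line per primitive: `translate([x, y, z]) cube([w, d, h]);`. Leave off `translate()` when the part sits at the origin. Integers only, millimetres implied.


cube([2290, 214, 2183]);


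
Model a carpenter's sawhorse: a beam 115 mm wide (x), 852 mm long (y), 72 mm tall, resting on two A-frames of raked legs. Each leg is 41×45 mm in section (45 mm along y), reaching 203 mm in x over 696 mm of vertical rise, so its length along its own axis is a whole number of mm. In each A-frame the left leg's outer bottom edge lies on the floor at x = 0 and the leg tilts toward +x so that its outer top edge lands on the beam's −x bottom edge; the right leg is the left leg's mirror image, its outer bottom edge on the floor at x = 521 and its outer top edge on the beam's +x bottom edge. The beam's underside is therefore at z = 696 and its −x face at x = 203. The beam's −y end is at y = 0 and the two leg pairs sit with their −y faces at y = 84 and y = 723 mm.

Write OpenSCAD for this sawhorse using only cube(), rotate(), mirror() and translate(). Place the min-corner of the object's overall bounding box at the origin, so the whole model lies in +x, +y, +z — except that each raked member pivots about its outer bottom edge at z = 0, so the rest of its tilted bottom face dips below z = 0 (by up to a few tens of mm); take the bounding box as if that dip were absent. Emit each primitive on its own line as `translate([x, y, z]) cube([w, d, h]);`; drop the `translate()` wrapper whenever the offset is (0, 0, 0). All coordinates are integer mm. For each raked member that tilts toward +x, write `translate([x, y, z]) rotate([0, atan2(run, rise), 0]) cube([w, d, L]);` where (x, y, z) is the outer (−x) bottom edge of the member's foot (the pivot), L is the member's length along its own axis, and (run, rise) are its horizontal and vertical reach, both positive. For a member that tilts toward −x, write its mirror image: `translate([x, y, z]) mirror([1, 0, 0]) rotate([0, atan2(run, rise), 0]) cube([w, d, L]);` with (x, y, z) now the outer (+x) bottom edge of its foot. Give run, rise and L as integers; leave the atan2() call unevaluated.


translate([203, 0, 696]) cube([115, 852, 72]);
translate([0, 84, 0]) rotate([0, atan2(203, 696), 0]) cube([41, 45, 725]);
translate([521, 84, 0]) mirror([1, 0, 0]) rotate([0, atan2(203, 696), 0]) cube([41, 45, 725]);
translate([0, 723, 0]) rotate([0, atan2(203, 696), 0]) cube([41, 45, 725]);
translate([521, 723, 0]) mirror([1, 0, 0]) rotate([0, atan2(203, 696), 0]) cube([41, 45, 725]);


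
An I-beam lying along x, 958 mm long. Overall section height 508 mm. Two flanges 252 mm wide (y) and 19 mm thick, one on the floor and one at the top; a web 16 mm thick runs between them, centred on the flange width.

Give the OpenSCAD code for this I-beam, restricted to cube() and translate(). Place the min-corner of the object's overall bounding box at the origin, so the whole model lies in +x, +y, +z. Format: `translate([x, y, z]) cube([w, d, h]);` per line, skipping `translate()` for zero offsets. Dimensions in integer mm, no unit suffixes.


cube([958, 252, 19]);
translate([0, 118, 19]) cube([958, 16, 470]);
translate([0, 0, 489]) cube([958, 252, 19]);
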